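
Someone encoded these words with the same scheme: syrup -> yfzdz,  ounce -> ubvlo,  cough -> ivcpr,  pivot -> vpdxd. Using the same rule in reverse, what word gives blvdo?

Letter i (0-indexed) is shifted by i+6, so successive shifts are 6, 7, 8, ….
Decoding blvdo: b−6=v, l−7=e, v−8=n, d−9=u, o−10=e.

venue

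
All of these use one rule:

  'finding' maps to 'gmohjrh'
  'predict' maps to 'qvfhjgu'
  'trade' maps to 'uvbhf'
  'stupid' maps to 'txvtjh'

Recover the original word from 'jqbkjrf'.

Shifts by position in finding: pos 0: f→g (+1), pos 1: i→m (+4), pos 2: n→o (+1), pos 3: d→h (+4) — repeating every 2. A repeating key of period 2 is used — shifts +1, +4 over and over.
Decoding jqbkjrf: j−1=i, q−4=m, b−1=a, k−4=g, j−1=i, r−4=n, f−1=e.

imagine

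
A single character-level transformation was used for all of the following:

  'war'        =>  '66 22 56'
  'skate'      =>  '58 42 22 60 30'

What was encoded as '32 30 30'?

fee

w(#23)→66 and a(#1)→22: differences scale by 2, so n = 2·pos + 20. Each letter becomes 2×(its alphabet position, a=1..z=26) + 20.
Decoding 32 30 30: 32→(32−20)÷2=6=f, 30→(30−20)÷2=5=e, 30→(30−20)÷2=5=e.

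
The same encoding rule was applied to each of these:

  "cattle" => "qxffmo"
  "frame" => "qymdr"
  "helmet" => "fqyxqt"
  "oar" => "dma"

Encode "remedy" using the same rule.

The word is reversed, then every letter is shifted forward by 12.
Applying it to remedy: reverse → ydemer; then shift: y+12=k, d+12=p, e+12=q, m+12=y, e+12=q, r+12=d.

kpqyqd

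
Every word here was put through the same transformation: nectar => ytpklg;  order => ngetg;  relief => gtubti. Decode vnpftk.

n(13)→y(24) and e(4)→t(19) fit y≡15x+11 (mod 26); the inverse of 15 mod 26 is 7. This is an affine cipher: with a=0,…,z=25, each position x becomes (15x+11) mod 26.
Reversing it on vnpftk: v(21)→7·(21−11)≡18=s; n(13)→7·(13−11)≡14=o; p(15)→7·(15−11)≡2=c; f(5)→7·(5−11)≡10=k; t(19)→7·(19−11)≡4=e; k(10)→7·(10−11)≡19=t (all mod 26).

socket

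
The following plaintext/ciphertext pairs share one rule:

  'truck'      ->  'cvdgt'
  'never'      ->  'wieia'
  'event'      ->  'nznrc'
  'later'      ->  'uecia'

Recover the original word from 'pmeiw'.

given

The shifts repeat in a cycle of length 2: positions 0,1,… shift by +9, +4, then the pattern repeats.
Undoing it on pmeiw: p−9=g, m−4=i, e−9=v, i−4=e, w−9=n.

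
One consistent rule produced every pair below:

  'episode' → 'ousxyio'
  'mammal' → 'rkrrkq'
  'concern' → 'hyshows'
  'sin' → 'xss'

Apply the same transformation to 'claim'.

The shift depends on letter class: consonant p→u is +5, but vowel e→o is +10. Vowels shift forward by 10 and consonants shift forward by 5.
On claim: c(cons)+5=h, l(cons)+5=q, a(vowel)+10=k, i(vowel)+10=s, m(cons)+5=r.

hqksr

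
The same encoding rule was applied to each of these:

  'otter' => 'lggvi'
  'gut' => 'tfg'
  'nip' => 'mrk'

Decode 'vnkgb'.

empty

Each pair mirrors across the alphabet (o↔l, t↔g, t↔g): positions sum to 25. Letters are reflected about the middle of the alphabet (position → 25−position): Atbash.
Reversing it on vnkgb: v↔e, n↔m, k↔p, g↔t, b↔y.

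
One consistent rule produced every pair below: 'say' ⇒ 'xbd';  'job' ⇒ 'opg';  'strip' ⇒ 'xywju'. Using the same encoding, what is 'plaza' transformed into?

uqbeb

The shift depends on letter class: consonant s→x is +5, but vowel a→b is +1. The rule splits by letter class: vowels +1, consonants +5.
Applying it to plaza: p(cons)+5=u, l(cons)+5=q, a(vowel)+1=b, z(cons)+5=e, a(vowel)+1=b.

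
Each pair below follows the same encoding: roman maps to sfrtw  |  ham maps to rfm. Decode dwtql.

The output letters match the input read backwards, each shifted +5: roman reversed is namor. Read the word backwards and shift each letter +5.
Reversing it on dwtql: shift back: d−5=y, w−5=r, t−5=o, q−5=l, l−5=g → yrolg; then reverse → glory.

glory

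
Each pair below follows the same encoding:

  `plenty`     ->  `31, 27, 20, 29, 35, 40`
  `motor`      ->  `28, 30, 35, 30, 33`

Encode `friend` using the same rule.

21, 33, 24, 20, 29, 19

p is letter #16 and maps to 31: an offset of 15. Each letter is replaced by its alphabet position (a=1..z=26) + 15.
On friend: f=6→21, r=18→33, i=9→24, e=5→20, n=14→29, d=4→19.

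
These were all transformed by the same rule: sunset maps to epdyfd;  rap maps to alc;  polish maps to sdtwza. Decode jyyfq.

funny

Read the word backwards and shift each letter +11.
Decoding jyyfq: shift back: j−11=y, y−11=n, y−11=n, f−11=u, q−11=f → ynnuf; then reverse → funny.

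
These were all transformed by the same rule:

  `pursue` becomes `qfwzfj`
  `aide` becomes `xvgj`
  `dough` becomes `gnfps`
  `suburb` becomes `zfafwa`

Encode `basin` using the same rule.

p(15)→q(16) and u(20)→f(5) fit y≡3x+23 (mod 26); the inverse of 3 mod 26 is 9. Treating letters as 0–25, the rule is x ↦ 3x + 23 (mod 26).
For basin: b(1)→3·1+23≡0=a; a(0)→3·0+23≡23=x; s(18)→3·18+23≡25=z; i(8)→3·8+23≡21=v; n(13)→3·13+23≡10=k (all mod 26).

axzvk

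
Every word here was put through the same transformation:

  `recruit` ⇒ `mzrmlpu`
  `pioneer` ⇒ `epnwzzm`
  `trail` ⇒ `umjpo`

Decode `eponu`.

r(17)→m(12) and e(4)→z(25) fit y≡17x+9 (mod 26); the inverse of 17 mod 26 is 23. Each letter's alphabet position (a=0..z=25) is mapped through 17·x+9 mod 26 — an affine cipher.
Decoding eponu: e(4)→23·(4−9)≡15=p; p(15)→23·(15−9)≡8=i; o(14)→23·(14−9)≡11=l; n(13)→23·(13−9)≡14=o; u(20)→23·(20−9)≡19=t (all mod 26).

pilot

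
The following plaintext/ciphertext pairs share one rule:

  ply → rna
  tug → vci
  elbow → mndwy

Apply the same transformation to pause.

The rule splits by letter class: vowels +8, consonants +2.
Applying it to pause: p(cons)+2=r, a(vowel)+8=i, u(vowel)+8=c, s(cons)+2=u, e(vowel)+8=m.

ricum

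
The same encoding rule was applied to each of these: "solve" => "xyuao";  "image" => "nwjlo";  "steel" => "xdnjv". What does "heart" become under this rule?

Shifts by position in solve: pos 0: s→x (+5), pos 1: o→y (+10), pos 2: l→u (+9), pos 3: v→a (+5), pos 4: e→o (+10) — repeating every 3. A repeating key of period 3 is used — shifts +5, +10, +9 over and over.
On heart: h+5=m, e+10=o, a+9=j, r+5=w, t+10=d.

mojwd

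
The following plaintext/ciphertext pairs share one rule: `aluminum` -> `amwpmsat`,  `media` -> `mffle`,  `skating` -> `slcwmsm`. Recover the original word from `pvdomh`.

public

In aluminum: a→a is +0, l→m is +1, u→w is +2, m→p is +3 — the shift increases by 1 each position. Letter i (0-indexed) is shifted by i+0, so successive shifts are 0, 1, 2, ….
Decoding pvdomh: p−0=p, v−1=u, d−2=b, o−3=l, m−4=i, h−5=c.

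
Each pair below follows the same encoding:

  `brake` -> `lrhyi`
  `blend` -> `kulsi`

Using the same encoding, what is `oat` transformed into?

The output letters match the input read backwards, each shifted +7: brake reversed is ekarb. Two steps: reverse the string, then apply a Caesar shift of +7.
For oat: reverse → tao; then shift: t+7=a, a+7=h, o+7=v.

ahv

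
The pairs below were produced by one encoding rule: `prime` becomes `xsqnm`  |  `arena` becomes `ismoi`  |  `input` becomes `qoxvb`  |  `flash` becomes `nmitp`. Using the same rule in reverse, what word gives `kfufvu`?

Shifts by position in prime: pos 0: p→x (+8), pos 1: r→s (+1), pos 2: i→q (+8), pos 3: m→n (+1) — repeating every 2. A repeating key of period 2 is used — shifts +8, +1 over and over.
Reversing it on kfufvu: k−8=c, f−1=e, u−8=m, f−1=e, v−8=n, u−1=t.

cement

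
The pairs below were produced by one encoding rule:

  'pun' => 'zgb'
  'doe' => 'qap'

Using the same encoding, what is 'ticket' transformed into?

fqwouf

The word is reversed, then every letter is shifted forward by 12.
For ticket: reverse → tekcit; then shift: t+12=f, e+12=q, k+12=w, c+12=o, i+12=u, t+12=f.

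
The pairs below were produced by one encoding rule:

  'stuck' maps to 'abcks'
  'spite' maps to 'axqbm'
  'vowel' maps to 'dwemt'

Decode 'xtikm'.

Compare letters: s→a is +8, t→b is +8, u→c is +8 — a constant shift. This is a Caesar cipher with shift 8.
Decoding xtikm: x−8=p, t−8=l, i−8=a, k−8=c, m−8=e.

place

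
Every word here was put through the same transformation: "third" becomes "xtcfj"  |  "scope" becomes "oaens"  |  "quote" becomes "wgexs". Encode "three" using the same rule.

Treating letters as 0–25, the rule is x ↦ 9x + 8 (mod 26).
On three: t(19)→9·19+8≡23=x; h(7)→9·7+8≡19=t; r(17)→9·17+8≡5=f; e(4)→9·4+8≡18=s; e(4)→9·4+8≡18=s (all mod 26).

xtfss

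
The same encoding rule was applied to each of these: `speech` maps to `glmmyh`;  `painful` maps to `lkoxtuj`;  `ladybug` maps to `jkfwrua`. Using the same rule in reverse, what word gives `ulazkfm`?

upgrade

s(18)→g(6) and p(15)→l(11) fit y≡7x+10 (mod 26); the inverse of 7 mod 26 is 15. This is an affine cipher: with a=0,…,z=25, each position x becomes (7x+10) mod 26.
Reversing it on ulazkfm: u(20)→15·(20−10)≡20=u; l(11)→15·(11−10)≡15=p; a(0)→15·(0−10)≡6=g; z(25)→15·(25−10)≡17=r; k(10)→15·(10−10)≡0=a; f(5)→15·(5−10)≡3=d; m(12)→15·(12−10)≡4=e (all mod 26).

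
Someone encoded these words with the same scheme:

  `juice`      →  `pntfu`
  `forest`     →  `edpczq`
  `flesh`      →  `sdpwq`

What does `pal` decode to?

ape

Two steps: reverse the string, then apply a Caesar shift of +11.
Decoding pal: shift back: p−11=e, a−11=p, l−11=a → epa; then reverse → ape.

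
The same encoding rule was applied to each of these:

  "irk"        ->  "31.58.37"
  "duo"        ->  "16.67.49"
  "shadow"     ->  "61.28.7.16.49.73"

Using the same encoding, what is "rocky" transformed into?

58.49.13.37.79

The formula is n = 3×(alphabet index, a=1) + 4.
On rocky: r=18→58, o=15→49, c=3→13, k=11→37, y=25→79.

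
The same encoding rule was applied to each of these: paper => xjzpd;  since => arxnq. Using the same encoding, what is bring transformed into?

In paper: p→x is +8, a→j is +9, p→z is +10, e→p is +11 — the shift increases by 1 each position. The shift increases by 1 at each position, starting from +8: 8, 9, 10, ….
Applying it to bring: b+8=j, r+9=a, i+10=s, n+11=y, g+12=s.

jasys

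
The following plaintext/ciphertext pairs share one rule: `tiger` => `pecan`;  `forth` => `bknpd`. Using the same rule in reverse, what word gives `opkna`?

store

This is a Caesar cipher with shift 22.
Decoding opkna: o−22=s, p−22=t, k−22=o, n−22=r, a−22=e.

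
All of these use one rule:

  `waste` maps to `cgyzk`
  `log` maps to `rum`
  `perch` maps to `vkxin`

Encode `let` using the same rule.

rkz

This is a Caesar cipher with shift 6.
On let: l+6=r, e+6=k, t+6=z.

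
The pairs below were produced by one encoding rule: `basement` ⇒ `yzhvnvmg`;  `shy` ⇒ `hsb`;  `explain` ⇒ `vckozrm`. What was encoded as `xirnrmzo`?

This is the alphabet-reversal cipher (Atbash): a becomes z, b becomes y, etc.
Undoing it on xirnrmzo: x↔c, i↔r, r↔i, n↔m, r↔i, m↔n, z↔a, o↔l.

criminal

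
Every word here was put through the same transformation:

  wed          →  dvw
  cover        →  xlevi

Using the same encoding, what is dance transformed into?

wzmxv

Each pair mirrors across the alphabet (w↔d, e↔v, d↔w): positions sum to 25. Letters are reflected about the middle of the alphabet (position → 25−position): Atbash.
Applying it to dance: d↔w, a↔z, n↔m, c↔x, e↔v.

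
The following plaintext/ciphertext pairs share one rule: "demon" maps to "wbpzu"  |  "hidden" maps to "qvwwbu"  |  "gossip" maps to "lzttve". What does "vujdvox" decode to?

d(3)→w(22) and e(4)→b(1) fit y≡5x+7 (mod 26); the inverse of 5 mod 26 is 21. Each letter's alphabet position (a=0..z=25) is mapped through 5·x+7 mod 26 — an affine cipher.
Decoding vujdvox: v(21)→21·(21−7)≡8=i; u(20)→21·(20−7)≡13=n; j(9)→21·(9−7)≡16=q; d(3)→21·(3−7)≡20=u; v(21)→21·(21−7)≡8=i; o(14)→21·(14−7)≡17=r; x(23)→21·(23−7)≡24=y (all mod 26).

inquiry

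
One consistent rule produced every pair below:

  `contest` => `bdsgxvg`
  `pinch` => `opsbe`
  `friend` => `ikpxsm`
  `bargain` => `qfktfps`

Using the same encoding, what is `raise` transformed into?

c(2)→b(1) and o(14)→d(3) fit y≡11x+5 (mod 26); the inverse of 11 mod 26 is 19. Each letter's alphabet position (a=0..z=25) is mapped through 11·x+5 mod 26 — an affine cipher.
Applying it to raise: r(17)→11·17+5≡10=k; a(0)→11·0+5≡5=f; i(8)→11·8+5≡15=p; s(18)→11·18+5≡21=v; e(4)→11·4+5≡23=x (all mod 26).

kfpvx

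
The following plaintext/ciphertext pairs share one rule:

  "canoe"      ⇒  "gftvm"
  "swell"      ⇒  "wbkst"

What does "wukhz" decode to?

spear

Each letter shifts forward by (position + 4), i.e. 4, 5, 6, … — the shift grows by one for each successive letter.
Undoing it on wukhz: w−4=s, u−5=p, k−6=e, h−7=a, z−8=r.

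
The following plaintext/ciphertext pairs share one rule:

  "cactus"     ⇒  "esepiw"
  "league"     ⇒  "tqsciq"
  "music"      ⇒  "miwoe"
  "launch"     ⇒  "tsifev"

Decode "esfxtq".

c(2)→e(4) and a(0)→s(18) fit y≡19x+18 (mod 26); the inverse of 19 mod 26 is 11. This is an affine cipher: with a=0,…,z=25, each position x becomes (19x+18) mod 26.
Undoing it on esfxtq: e(4)→11·(4−18)≡2=c; s(18)→11·(18−18)≡0=a; f(5)→11·(5−18)≡13=n; x(23)→11·(23−18)≡3=d; t(19)→11·(19−18)≡11=l; q(16)→11·(16−18)≡4=e (all mod 26).

candle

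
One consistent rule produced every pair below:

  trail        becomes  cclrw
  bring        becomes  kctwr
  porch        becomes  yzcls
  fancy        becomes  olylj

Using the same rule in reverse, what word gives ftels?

Shifts by position in trail: pos 0: t→c (+9), pos 1: r→c (+11), pos 2: a→l (+11), pos 3: i→r (+9), pos 4: l→w (+11) — repeating every 3. A repeating key of period 3 is used — shifts +9, +11, +11 over and over.
Decoding ftels: f−9=w, t−11=i, e−11=t, l−9=c, s−11=h.

witch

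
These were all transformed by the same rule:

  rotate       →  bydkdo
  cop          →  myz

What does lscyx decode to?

bison

Compare letters: r→b is +10, o→y is +10, t→d is +10 — a constant shift. Every letter moves 10 places later in the alphabet, wrapping around z→a.
Decoding lscyx: l−10=b, s−10=i, c−10=s, y−10=o, x−10=n.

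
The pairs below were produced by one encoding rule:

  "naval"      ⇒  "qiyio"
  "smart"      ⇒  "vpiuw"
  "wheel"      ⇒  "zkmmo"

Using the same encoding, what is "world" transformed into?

The shift depends on letter class: consonant n→q is +3, but vowel a→i is +8. The rule splits by letter class: vowels +8, consonants +3.
Applying it to world: w(cons)+3=z, o(vowel)+8=w, r(cons)+3=u, l(cons)+3=o, d(cons)+3=g.

zwuog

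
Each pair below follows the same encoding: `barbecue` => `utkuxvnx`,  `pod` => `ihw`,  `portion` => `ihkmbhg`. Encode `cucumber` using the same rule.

vnvnfuxk

Every letter moves 19 places later in the alphabet, wrapping around z→a.
Applying it to cucumber: c+19=v, u+19=n, c+19=v, u+19=n, m+19=f, b+19=u, e+19=x, r+19=k.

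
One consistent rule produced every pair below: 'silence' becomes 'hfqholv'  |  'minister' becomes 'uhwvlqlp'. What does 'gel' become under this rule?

The output letters match the input read backwards, each shifted +3: silence reversed is ecnelis. Two steps: reverse the string, then apply a Caesar shift of +3.
Applying it to gel: reverse → leg; then shift: l+3=o, e+3=h, g+3=j.

ohj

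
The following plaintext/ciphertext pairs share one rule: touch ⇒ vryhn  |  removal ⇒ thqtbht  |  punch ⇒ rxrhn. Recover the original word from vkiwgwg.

therapy

In touch: t→v is +2, o→r is +3, u→y is +4, c→h is +5 — the shift increases by 1 each position. Letter i (0-indexed) is shifted by i+2, so successive shifts are 2, 3, 4, ….
Reversing it on vkiwgwg: v−2=t, k−3=h, i−4=e, w−5=r, g−6=a, w−7=p, g−8=y.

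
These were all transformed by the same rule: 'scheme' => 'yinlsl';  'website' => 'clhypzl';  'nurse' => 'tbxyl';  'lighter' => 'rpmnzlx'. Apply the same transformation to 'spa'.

The rule splits by letter class: vowels +7, consonants +6.
Applying it to spa: s(cons)+6=y, p(cons)+6=v, a(vowel)+7=h.

yvh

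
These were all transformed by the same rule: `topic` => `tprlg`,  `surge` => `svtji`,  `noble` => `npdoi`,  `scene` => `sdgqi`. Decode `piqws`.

photo

Letter i (0-indexed) is shifted by i+0, so successive shifts are 0, 1, 2, ….
Undoing it on piqws: p−0=p, i−1=h, q−2=o, w−3=t, s−4=o.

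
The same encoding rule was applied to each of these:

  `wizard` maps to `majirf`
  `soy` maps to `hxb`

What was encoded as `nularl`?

The output letters match the input read backwards, each shifted +9: wizard reversed is draziw. Read the word backwards and shift each letter +9.
Undoing it on nularl: shift back: n−9=e, u−9=l, l−9=c, a−9=r, r−9=i, l−9=c → elcric; then reverse → circle.

circle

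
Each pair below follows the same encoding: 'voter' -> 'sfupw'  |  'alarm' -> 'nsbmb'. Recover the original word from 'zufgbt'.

safety

The output letters match the input read backwards, each shifted +1: voter reversed is retov. Two steps: reverse the string, then apply a Caesar shift of +1.
Undoing it on zufgbt: shift back: z−1=y, u−1=t, f−1=e, g−1=f, b−1=a, t−1=s → ytefas; then reverse → safety.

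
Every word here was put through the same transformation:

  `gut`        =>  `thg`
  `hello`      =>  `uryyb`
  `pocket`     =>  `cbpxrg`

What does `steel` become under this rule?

Compare letters: g→t is +13, u→h is +13, t→g is +13 — a constant shift. It's a constant shift of +13 (ROT13).
Applying it to steel: s+13=f, t+13=g, e+13=r, e+13=r, l+13=y.

fgrry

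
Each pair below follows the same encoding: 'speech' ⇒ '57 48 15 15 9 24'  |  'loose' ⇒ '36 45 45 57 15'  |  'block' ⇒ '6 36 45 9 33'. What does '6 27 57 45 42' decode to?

bison

Each letter becomes 3×(its alphabet position, a=1..z=26).
Decoding 6 27 57 45 42: 6→(6−0)÷3=2=b, 27→(27−0)÷3=9=i, 57→(57−0)÷3=19=s, 45→(45−0)÷3=15=o, 42→(42−0)÷3=14=n.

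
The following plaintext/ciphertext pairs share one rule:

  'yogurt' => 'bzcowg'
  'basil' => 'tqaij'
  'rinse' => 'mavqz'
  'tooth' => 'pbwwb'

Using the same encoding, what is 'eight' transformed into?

bpoqm

The output letters match the input read backwards, each shifted +8: yogurt reversed is trugoy. Two steps: reverse the string, then apply a Caesar shift of +8.
Applying it to eight: reverse → thgie; then shift: t+8=b, h+8=p, g+8=o, i+8=q, e+8=m.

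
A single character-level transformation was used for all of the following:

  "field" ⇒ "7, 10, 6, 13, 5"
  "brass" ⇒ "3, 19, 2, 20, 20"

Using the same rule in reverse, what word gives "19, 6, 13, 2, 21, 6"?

relate

f is letter #6 and maps to 7: an offset of 1. Letters become their 1-based position plus 1 (so a→2, b→3, …).
Decoding 19, 6, 13, 2, 21, 6: 19→(19−1)÷1=18=r, 6→(6−1)÷1=5=e, 13→(13−1)÷1=12=l, 2→(2−1)÷1=1=a, 21→(21−1)÷1=20=t, 6→(6−1)÷1=5=e.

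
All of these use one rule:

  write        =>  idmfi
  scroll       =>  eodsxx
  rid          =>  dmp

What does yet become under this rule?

The shift depends on letter class: consonant w→i is +12, but vowel i→m is +4. Vowels shift forward by 4 and consonants shift forward by 12.
On yet: y(cons)+12=k, e(vowel)+4=i, t(cons)+12=f.

kif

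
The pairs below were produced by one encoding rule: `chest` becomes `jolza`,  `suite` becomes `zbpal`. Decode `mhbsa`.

Each letter is shifted forward by 7 in the alphabet (a Caesar shift of +7).
Decoding mhbsa: m−7=f, h−7=a, b−7=u, s−7=l, a−7=t.

fault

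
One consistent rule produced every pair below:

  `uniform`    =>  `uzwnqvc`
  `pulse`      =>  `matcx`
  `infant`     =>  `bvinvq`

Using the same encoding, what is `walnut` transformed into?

bcvtie

The output letters match the input read backwards, each shifted +8: uniform reversed is mrofinu. Read the word backwards and shift each letter +8.
For walnut: reverse → tunlaw; then shift: t+8=b, u+8=c, n+8=v, l+8=t, a+8=i, w+8=e.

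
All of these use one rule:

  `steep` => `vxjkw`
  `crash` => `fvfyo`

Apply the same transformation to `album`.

dpgat

Each letter shifts forward by (position + 3), i.e. 3, 4, 5, … — the shift grows by one for each successive letter.
For album: a+3=d, l+4=p, b+5=g, u+6=a, m+7=t.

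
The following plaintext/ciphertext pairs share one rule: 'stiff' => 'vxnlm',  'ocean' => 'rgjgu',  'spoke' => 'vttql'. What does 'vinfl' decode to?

In stiff: s→v is +3, t→x is +4, i→n is +5, f→l is +6 — the shift increases by 1 each position. Each letter shifts forward by (position + 3), i.e. 3, 4, 5, … — the shift grows by one for each successive letter.
Reversing it on vinfl: v−3=s, i−4=e, n−5=i, f−6=z, l−7=e.

seize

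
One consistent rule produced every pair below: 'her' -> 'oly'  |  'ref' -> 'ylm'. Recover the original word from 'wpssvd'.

pillow

Compare letters: h→o is +7, e→l is +7, r→y is +7 — a constant shift. Each letter is shifted forward by 7 in the alphabet (a Caesar shift of +7).
Undoing it on wpssvd: w−7=p, p−7=i, s−7=l, s−7=l, v−7=o, d−7=w.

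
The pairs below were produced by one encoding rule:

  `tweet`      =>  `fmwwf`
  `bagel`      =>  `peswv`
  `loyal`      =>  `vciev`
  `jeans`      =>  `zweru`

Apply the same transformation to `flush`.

t(19)→f(5) and w(22)→m(12) fit y≡11x+4 (mod 26); the inverse of 11 mod 26 is 19. Treating letters as 0–25, the rule is x ↦ 11x + 4 (mod 26).
Applying it to flush: f(5)→11·5+4≡7=h; l(11)→11·11+4≡21=v; u(20)→11·20+4≡16=q; s(18)→11·18+4≡20=u; h(7)→11·7+4≡3=d (all mod 26).

hvqud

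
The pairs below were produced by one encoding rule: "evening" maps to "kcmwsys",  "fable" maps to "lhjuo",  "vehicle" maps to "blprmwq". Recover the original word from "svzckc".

mortar

In evening: e→k is +6, v→c is +7, e→m is +8, n→w is +9 — the shift increases by 1 each position. The shift increases by 1 at each position, starting from +6: 6, 7, 8, ….
Reversing it on svzckc: s−6=m, v−7=o, z−8=r, c−9=t, k−10=a, c−11=r.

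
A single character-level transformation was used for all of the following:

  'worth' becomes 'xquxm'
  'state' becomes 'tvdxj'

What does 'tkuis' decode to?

In worth: w→x is +1, o→q is +2, r→u is +3, t→x is +4 — the shift increases by 1 each position. The shift increases by 1 at each position, starting from +1: 1, 2, 3, ….
Decoding tkuis: t−1=s, k−2=i, u−3=r, i−4=e, s−5=n.

siren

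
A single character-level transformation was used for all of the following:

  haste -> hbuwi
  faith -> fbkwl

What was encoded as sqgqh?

In haste: h→h is +0, a→b is +1, s→u is +2, t→w is +3 — the shift increases by 1 each position. The shift increases by 1 at each position, starting from +0: 0, 1, 2, ….
Undoing it on sqgqh: s−0=s, q−1=p, g−2=e, q−3=n, h−4=d.

spend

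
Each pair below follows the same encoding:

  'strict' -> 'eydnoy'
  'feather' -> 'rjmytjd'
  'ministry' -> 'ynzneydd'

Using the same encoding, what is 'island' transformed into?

Shifts by position in strict: pos 0: s→e (+12), pos 1: t→y (+5), pos 2: r→d (+12), pos 3: i→n (+5) — repeating every 2. A repeating key of period 2 is used — shifts +12, +5 over and over.
Applying it to island: i+12=u, s+5=x, l+12=x, a+5=f, n+12=z, d+5=i.

uxxfzi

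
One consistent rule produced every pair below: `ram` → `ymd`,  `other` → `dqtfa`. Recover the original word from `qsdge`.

surge

The output letters match the input read backwards, each shifted +12: ram reversed is mar. Two steps: reverse the string, then apply a Caesar shift of +12.
Undoing it on qsdge: shift back: q−12=e, s−12=g, d−12=r, g−12=u, e−12=s → egrus; then reverse → surge.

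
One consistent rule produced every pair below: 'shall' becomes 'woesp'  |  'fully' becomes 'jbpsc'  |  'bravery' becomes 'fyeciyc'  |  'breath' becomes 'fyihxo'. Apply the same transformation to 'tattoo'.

xhxasv

Shifts by position in shall: pos 0: s→w (+4), pos 1: h→o (+7), pos 2: a→e (+4), pos 3: l→s (+7) — repeating every 2. The shifts repeat in a cycle of length 2: positions 0,1,… shift by +4, +7, then the pattern repeats.
On tattoo: t+4=x, a+7=h, t+4=x, t+7=a, o+4=s, o+7=v.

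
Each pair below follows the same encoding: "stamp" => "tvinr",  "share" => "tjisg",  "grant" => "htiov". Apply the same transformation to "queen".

rwmfp

Shifts by position in stamp: pos 0: s→t (+1), pos 1: t→v (+2), pos 2: a→i (+8), pos 3: m→n (+1), pos 4: p→r (+2) — repeating every 3. A repeating key of period 3 is used — shifts +1, +2, +8 over and over.
On queen: q+1=r, u+2=w, e+8=m, e+1=f, n+2=p.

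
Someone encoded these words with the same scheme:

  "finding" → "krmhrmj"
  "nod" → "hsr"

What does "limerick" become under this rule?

The output letters match the input read backwards, each shifted +4: finding reversed is gnidnif. The word is reversed, then every letter is shifted forward by 4.
On limerick: reverse → kciremil; then shift: k+4=o, c+4=g, i+4=m, r+4=v, e+4=i, m+4=q, i+4=m, l+4=p.

ogmviqmp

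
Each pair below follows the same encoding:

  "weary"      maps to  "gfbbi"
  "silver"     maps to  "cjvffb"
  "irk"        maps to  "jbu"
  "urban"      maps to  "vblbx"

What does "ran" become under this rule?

Two shifts are in play — +1 for a/e/i/o/u, +10 for every other letter.
Applying it to ran: r(cons)+10=b, a(vowel)+1=b, n(cons)+10=x.

bbx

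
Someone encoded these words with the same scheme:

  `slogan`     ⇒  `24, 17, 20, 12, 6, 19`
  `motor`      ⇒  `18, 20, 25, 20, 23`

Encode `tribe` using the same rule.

Letters become their 1-based position plus 5 (so a→6, b→7, …).
For tribe: t=20→25, r=18→23, i=9→14, b=2→7, e=5→10.

25, 23, 14, 7, 10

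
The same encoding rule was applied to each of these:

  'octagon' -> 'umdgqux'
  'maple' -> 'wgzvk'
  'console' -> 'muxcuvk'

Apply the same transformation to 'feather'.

pkgdrkb

Vowels shift forward by 6 and consonants shift forward by 10.
For feather: f(cons)+10=p, e(vowel)+6=k, a(vowel)+6=g, t(cons)+10=d, h(cons)+10=r, e(vowel)+6=k, r(cons)+10=b.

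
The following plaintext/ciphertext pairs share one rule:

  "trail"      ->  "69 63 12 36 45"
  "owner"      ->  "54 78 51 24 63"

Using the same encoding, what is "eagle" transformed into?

24 12 30 45 24

t(#20)→69 and r(#18)→63: differences scale by 3, so n = 3·pos + 9. The formula is n = 3×(alphabet index, a=1) + 9.
Applying it to eagle: e=5→24, a=1→12, g=7→30, l=12→45, e=5→24.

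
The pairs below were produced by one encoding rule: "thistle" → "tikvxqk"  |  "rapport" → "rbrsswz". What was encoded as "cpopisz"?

In thistle: t→t is +0, h→i is +1, i→k is +2, s→v is +3 — the shift increases by 1 each position. Each letter shifts forward by its position index (0, 1, 2, …) — the shift grows by one for each successive letter.
Decoding cpopisz: c−0=c, p−1=o, o−2=m, p−3=m, i−4=e, s−5=n, z−6=t.

comment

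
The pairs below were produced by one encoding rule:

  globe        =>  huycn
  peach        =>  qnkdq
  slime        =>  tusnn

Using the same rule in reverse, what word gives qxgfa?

power

Shifts by position in globe: pos 0: g→h (+1), pos 1: l→u (+9), pos 2: o→y (+10), pos 3: b→c (+1), pos 4: e→n (+9) — repeating every 3. A repeating key of period 3 is used — shifts +1, +9, +10 over and over.
Decoding qxgfa: q−1=p, x−9=o, g−10=w, f−1=e, a−9=r.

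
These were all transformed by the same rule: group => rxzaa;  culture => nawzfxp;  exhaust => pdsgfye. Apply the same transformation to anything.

ltjzsoym

Shifts by position in group: pos 0: g→r (+11), pos 1: r→x (+6), pos 2: o→z (+11), pos 3: u→a (+6) — repeating every 2. It's a Vigenère-style cipher with numeric key [11,6]: position i shifts by key[i mod 2].
On anything: a+11=l, n+6=t, y+11=j, t+6=z, h+11=s, i+6=o, n+11=y, g+6=m.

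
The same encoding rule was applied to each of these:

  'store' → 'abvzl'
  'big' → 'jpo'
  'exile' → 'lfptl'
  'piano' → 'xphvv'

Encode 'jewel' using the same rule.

rlelt

The shift depends on letter class: consonant s→a is +8, but vowel o→v is +7. The rule splits by letter class: vowels +7, consonants +8.
Applying it to jewel: j(cons)+8=r, e(vowel)+7=l, w(cons)+8=e, e(vowel)+7=l, l(cons)+8=t.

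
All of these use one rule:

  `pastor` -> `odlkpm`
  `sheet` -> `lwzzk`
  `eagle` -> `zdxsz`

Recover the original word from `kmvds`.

trial

p(15)→o(14) and a(0)→d(3) fit y≡25x+3 (mod 26); the inverse of 25 mod 26 is 25. Each letter's alphabet position (a=0..z=25) is mapped through 25·x+3 mod 26 — an affine cipher.
Undoing it on kmvds: k(10)→25·(10−3)≡19=t; m(12)→25·(12−3)≡17=r; v(21)→25·(21−3)≡8=i; d(3)→25·(3−3)≡0=a; s(18)→25·(18−3)≡11=l (all mod 26).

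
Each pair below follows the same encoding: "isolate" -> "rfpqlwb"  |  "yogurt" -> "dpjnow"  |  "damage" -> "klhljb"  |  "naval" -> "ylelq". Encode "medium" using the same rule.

Each letter's alphabet position (a=0..z=25) is mapped through 17·x+11 mod 26 — an affine cipher.
Applying it to medium: m(12)→17·12+11≡7=h; e(4)→17·4+11≡1=b; d(3)→17·3+11≡10=k; i(8)→17·8+11≡17=r; u(20)→17·20+11≡13=n; m(12)→17·12+11≡7=h (all mod 26).

hbkrnh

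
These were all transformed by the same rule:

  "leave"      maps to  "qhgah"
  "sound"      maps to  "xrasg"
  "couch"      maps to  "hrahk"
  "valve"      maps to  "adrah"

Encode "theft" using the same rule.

Shifts by position in leave: pos 0: l→q (+5), pos 1: e→h (+3), pos 2: a→g (+6), pos 3: v→a (+5), pos 4: e→h (+3) — repeating every 3. It's a Vigenère-style cipher with numeric key [5,3,6]: position i shifts by key[i mod 3].
On theft: t+5=y, h+3=k, e+6=k, f+5=k, t+3=w.

ykkkw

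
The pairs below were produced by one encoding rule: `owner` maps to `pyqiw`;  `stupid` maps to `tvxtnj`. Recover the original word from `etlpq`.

drill

In owner: o→p is +1, w→y is +2, n→q is +3, e→i is +4 — the shift increases by 1 each position. Each letter shifts forward by (position + 1), i.e. 1, 2, 3, … — the shift grows by one for each successive letter.
Decoding etlpq: e−1=d, t−2=r, l−3=i, p−4=l, q−5=l.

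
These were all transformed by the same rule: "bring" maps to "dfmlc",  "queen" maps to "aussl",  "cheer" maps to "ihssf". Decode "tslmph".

zenith

b(1)→d(3) and r(17)→f(5) fit y≡5x+24 (mod 26); the inverse of 5 mod 26 is 21. This is an affine cipher: with a=0,…,z=25, each position x becomes (5x+24) mod 26.
Undoing it on tslmph: t(19)→21·(19−24)≡25=z; s(18)→21·(18−24)≡4=e; l(11)→21·(11−24)≡13=n; m(12)→21·(12−24)≡8=i; p(15)→21·(15−24)≡19=t; h(7)→21·(7−24)≡7=h (all mod 26).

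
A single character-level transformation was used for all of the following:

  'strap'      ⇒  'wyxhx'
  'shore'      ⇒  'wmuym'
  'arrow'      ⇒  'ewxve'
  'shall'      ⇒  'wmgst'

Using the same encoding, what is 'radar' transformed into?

In strap: s→w is +4, t→y is +5, r→x is +6, a→h is +7 — the shift increases by 1 each position. Each letter shifts forward by (position + 4), i.e. 4, 5, 6, … — the shift grows by one for each successive letter.
Applying it to radar: r+4=v, a+5=f, d+6=j, a+7=h, r+8=z.

vfjhz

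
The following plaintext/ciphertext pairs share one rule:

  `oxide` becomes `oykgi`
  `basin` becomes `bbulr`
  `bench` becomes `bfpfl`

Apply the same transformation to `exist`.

Letter i (0-indexed) is shifted by i+0, so successive shifts are 0, 1, 2, ….
On exist: e+0=e, x+1=y, i+2=k, s+3=v, t+4=x.

eykvx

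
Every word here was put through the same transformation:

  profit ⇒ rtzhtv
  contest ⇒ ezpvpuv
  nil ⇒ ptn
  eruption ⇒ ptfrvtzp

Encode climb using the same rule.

entod

Two shifts are in play — +11 for a/e/i/o/u, +2 for every other letter.
Applying it to climb: c(cons)+2=e, l(cons)+2=n, i(vowel)+11=t, m(cons)+2=o, b(cons)+2=d.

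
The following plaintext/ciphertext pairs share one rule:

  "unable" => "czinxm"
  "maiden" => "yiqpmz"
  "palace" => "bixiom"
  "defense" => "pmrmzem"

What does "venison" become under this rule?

hmzqewz

The shift depends on letter class: consonant n→z is +12, but vowel u→c is +8. The rule splits by letter class: vowels +8, consonants +12.
For venison: v(cons)+12=h, e(vowel)+8=m, n(cons)+12=z, i(vowel)+8=q, s(cons)+12=e, o(vowel)+8=w, n(cons)+12=z.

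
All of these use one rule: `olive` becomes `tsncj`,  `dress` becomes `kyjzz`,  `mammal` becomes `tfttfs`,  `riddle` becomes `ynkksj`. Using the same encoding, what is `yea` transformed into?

fjf

The shift depends on letter class: consonant l→s is +7, but vowel o→t is +5. Two shifts are in play — +5 for a/e/i/o/u, +7 for every other letter.
On yea: y(cons)+7=f, e(vowel)+5=j, a(vowel)+5=f.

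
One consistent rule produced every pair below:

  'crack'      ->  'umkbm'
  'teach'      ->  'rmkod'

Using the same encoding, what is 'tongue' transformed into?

The output letters match the input read backwards, each shifted +10: crack reversed is kcarc. The word is reversed, then every letter is shifted forward by 10.
Applying it to tongue: reverse → eugnot; then shift: e+10=o, u+10=e, g+10=q, n+10=x, o+10=y, t+10=d.

oeqxyd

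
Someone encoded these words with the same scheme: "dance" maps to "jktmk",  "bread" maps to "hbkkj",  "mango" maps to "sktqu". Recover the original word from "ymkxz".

scent

It's a Vigenère-style cipher with numeric key [6,10]: position i shifts by key[i mod 2].
Reversing it on ymkxz: y−6=s, m−10=c, k−6=e, x−10=n, z−6=t.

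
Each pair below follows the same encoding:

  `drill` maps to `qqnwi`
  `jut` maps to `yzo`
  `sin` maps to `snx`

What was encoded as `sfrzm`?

human

Two steps: reverse the string, then apply a Caesar shift of +5.
Decoding sfrzm: shift back: s−5=n, f−5=a, r−5=m, z−5=u, m−5=h → namuh; then reverse → human.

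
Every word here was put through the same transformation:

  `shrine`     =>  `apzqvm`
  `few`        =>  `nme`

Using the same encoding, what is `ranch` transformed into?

zivkp

Compare letters: s→a is +8, h→p is +8, r→z is +8 — a constant shift. Each letter is shifted forward by 8 in the alphabet (a Caesar shift of +8).
Applying it to ranch: r+8=z, a+8=i, n+8=v, c+8=k, h+8=p.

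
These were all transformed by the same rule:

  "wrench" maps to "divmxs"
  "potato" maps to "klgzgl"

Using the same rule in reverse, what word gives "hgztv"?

Letters are reflected about the middle of the alphabet (position → 25−position): Atbash.
Decoding hgztv: h↔s, g↔t, z↔a, t↔g, v↔e.

stage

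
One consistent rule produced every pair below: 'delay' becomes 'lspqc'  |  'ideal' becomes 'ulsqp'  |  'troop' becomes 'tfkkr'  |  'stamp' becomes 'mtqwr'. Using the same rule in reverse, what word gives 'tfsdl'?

trend

This is an affine cipher: with a=0,…,z=25, each position x becomes (7x+16) mod 26.
Decoding tfsdl: t(19)→15·(19−16)≡19=t; f(5)→15·(5−16)≡17=r; s(18)→15·(18−16)≡4=e; d(3)→15·(3−16)≡13=n; l(11)→15·(11−16)≡3=d (all mod 26).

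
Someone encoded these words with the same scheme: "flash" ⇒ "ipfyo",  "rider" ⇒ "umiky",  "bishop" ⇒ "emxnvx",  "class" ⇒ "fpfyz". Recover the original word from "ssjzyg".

The shift increases by 1 at each position, starting from +3: 3, 4, 5, ….
Decoding ssjzyg: s−3=p, s−4=o, j−5=e, z−6=t, y−7=r, g−8=y.

poetry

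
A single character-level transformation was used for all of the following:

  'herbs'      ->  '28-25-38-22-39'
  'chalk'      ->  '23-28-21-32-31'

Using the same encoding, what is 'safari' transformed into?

h is letter #8 and maps to 28: an offset of 20. Each letter is replaced by its alphabet position (a=1..z=26) + 20.
On safari: s=19→39, a=1→21, f=6→26, a=1→21, r=18→38, i=9→29.

39-21-26-21-38-29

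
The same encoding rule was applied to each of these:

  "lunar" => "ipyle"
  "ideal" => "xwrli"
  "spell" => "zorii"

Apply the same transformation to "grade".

helwr

l(11)→i(8) and u(20)→p(15) fit y≡21x+11 (mod 26); the inverse of 21 mod 26 is 5. Each letter's alphabet position (a=0..z=25) is mapped through 21·x+11 mod 26 — an affine cipher.
For grade: g(6)→21·6+11≡7=h; r(17)→21·17+11≡4=e; a(0)→21·0+11≡11=l; d(3)→21·3+11≡22=w; e(4)→21·4+11≡17=r (all mod 26).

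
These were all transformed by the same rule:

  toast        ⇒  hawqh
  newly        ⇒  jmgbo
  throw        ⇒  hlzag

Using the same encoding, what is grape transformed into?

uzwrm

t(19)→h(7) and o(14)→a(0) fit y≡17x+22 (mod 26); the inverse of 17 mod 26 is 23. Treating letters as 0–25, the rule is x ↦ 17x + 22 (mod 26).
On grape: g(6)→17·6+22≡20=u; r(17)→17·17+22≡25=z; a(0)→17·0+22≡22=w; p(15)→17·15+22≡17=r; e(4)→17·4+22≡12=m (all mod 26).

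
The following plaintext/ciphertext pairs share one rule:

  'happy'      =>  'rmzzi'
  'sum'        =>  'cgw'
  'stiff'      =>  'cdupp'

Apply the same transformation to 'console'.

The shift depends on letter class: consonant h→r is +10, but vowel a→m is +12. Vowels shift forward by 12 and consonants shift forward by 10.
Applying it to console: c(cons)+10=m, o(vowel)+12=a, n(cons)+10=x, s(cons)+10=c, o(vowel)+12=a, l(cons)+10=v, e(vowel)+12=q.

maxcavq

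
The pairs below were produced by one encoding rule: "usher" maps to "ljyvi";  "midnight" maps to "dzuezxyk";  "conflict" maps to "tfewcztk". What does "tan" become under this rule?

Compare letters: u→l is +17, s→j is +17, h→y is +17 — a constant shift. Each letter is shifted forward by 17 in the alphabet (a Caesar shift of +17).
On tan: t+17=k, a+17=r, n+17=e.

kre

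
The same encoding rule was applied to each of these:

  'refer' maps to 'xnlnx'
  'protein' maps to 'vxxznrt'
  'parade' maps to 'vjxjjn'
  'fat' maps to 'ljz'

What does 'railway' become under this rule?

The shift depends on letter class: consonant r→x is +6, but vowel e→n is +9. Two shifts are in play — +9 for a/e/i/o/u, +6 for every other letter.
For railway: r(cons)+6=x, a(vowel)+9=j, i(vowel)+9=r, l(cons)+6=r, w(cons)+6=c, a(vowel)+9=j, y(cons)+6=e.

xjrrcje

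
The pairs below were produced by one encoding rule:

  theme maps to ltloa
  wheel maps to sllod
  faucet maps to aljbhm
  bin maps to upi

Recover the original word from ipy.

The output letters match the input read backwards, each shifted +7: theme reversed is emeht. Two steps: reverse the string, then apply a Caesar shift of +7.
Decoding ipy: shift back: i−7=b, p−7=i, y−7=r → bir; then reverse → rib.

rib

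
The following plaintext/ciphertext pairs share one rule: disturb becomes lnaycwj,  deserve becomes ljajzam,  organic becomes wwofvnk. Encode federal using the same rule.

njljzft

Shifts by position in disturb: pos 0: d→l (+8), pos 1: i→n (+5), pos 2: s→a (+8), pos 3: t→y (+5) — repeating every 2. It's a Vigenère-style cipher with numeric key [8,5]: position i shifts by key[i mod 2].
On federal: f+8=n, e+5=j, d+8=l, e+5=j, r+8=z, a+5=f, l+8=t.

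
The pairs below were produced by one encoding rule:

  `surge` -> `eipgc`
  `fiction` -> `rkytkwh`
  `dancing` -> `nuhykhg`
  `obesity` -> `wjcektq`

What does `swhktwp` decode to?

s(18)→e(4) and u(20)→i(8) fit y≡15x+20 (mod 26); the inverse of 15 mod 26 is 7. Each letter's alphabet position (a=0..z=25) is mapped through 15·x+20 mod 26 — an affine cipher.
Undoing it on swhktwp: s(18)→7·(18−20)≡12=m; w(22)→7·(22−20)≡14=o; h(7)→7·(7−20)≡13=n; k(10)→7·(10−20)≡8=i; t(19)→7·(19−20)≡19=t; w(22)→7·(22−20)≡14=o; p(15)→7·(15−20)≡17=r (all mod 26).

monitor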